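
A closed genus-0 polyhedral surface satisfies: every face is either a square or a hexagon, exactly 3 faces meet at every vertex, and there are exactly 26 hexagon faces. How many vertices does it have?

Let x be the number of squares; then F = 26 + x.
Edge–face incidences: 2E = 6·26 + 4·x = 156 + 4x.
Every vertex has degree 3, so 3V = 2E.
Euler: V − E + F = 2 ⇒ (2E)/3 − E + (26 + x) = 2.
Multiply by 6: 2·(2E) − 3·(2E) + 6·(26 + x) = 12, i.e. 156 + 6x − (156 + 4x) = 12.
Collecting terms: 2x = 12, so x = 6.
Then 2E = 156 + 4·6 = 180, so E = 90, V = 2E/3 = 60, F = 26 + 6 = 32.

60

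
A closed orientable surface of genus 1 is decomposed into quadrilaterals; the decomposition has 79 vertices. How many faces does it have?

79

χ = 2 − 2·1 = 0, and every face is a square so 4F = 2E.
V − E + F = 0 with E = 4F/2 gives 79 − (4/2 − 1)·F = 0, so F = 79 and E = 158.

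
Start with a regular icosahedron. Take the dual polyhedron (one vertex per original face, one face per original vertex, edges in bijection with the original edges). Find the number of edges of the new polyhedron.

The base solid has V = 12, E = 30, F = 20.
The dual swaps V and F and preserves E: V′ = F = 20, E′ = E = 30, F′ = V = 12.

30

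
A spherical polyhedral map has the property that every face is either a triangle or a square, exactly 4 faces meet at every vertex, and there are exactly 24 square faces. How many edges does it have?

Let x be the number of triangles; then F = 24 + x.
Edge–face incidences: 2E = 4·24 + 3·x = 96 + 3x.
Every vertex has degree 4, so 4V = 2E.
Euler: V − E + F = 2 ⇒ (2E)/4 − E + (24 + x) = 2.
Multiply by 8: 2·(2E) − 4·(2E) + 8·(24 + x) = 16, i.e. 192 + 8x − 2·(96 + 3x) = 16.
Collecting terms: 2x = 16, so x = 8.
Then 2E = 96 + 3·8 = 120, so E = 60, V = 2E/4 = 30, F = 24 + 8 = 32.

60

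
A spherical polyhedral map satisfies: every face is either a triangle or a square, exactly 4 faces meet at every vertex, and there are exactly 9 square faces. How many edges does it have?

Let x be the number of triangles; then F = 9 + x.
Edge–face incidences: 2E = 4·9 + 3·x = 36 + 3x.
Every vertex has degree 4, so 4V = 2E.
Euler: V − E + F = 2 ⇒ (2E)/4 − E + (9 + x) = 2.
Multiply by 8: 2·(2E) − 4·(2E) + 8·(9 + x) = 16, i.e. 72 + 8x − 2·(36 + 3x) = 16.
Collecting terms: 2x = 16, so x = 8.
Then 2E = 36 + 3·8 = 60, so E = 30, V = 2E/4 = 15, F = 9 + 8 = 17.

30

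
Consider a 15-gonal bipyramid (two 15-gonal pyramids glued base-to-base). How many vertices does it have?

17

A bipyramid over an n-gon has 2n triangular faces and n + 2 vertices: V = 15 + 2 = 17, E = 3·15 = 45, F = 2·15 = 30.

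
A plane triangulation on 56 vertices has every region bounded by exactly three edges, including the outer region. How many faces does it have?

In a plane triangulation 3F = 2E and V − E + F = 2, so F = 2V − 4 = 2·56 − 4 = 108.

108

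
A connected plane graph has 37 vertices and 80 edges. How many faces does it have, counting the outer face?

Euler's formula for a connected plane graph: V − E + F = 2, so F = 2 − 37 + 80 = 45.

45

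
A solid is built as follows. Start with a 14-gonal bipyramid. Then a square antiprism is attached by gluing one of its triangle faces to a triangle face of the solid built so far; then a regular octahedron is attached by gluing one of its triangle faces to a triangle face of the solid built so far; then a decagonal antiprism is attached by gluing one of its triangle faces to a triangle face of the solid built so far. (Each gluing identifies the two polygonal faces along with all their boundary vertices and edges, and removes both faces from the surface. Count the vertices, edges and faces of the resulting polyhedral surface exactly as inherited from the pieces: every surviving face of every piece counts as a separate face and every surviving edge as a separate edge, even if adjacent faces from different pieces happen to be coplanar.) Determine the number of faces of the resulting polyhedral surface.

A 14-gonal bipyramid: V=16, E=42, F=28.
Attach a square antiprism (V=8, E=16, F=10) along a 3-gon: merge 3 vertices and 3 edges, delete both glued faces → V=21, E=55, F=36.
Attach a regular octahedron (V=6, E=12, F=8) along a 3-gon: merge 3 vertices and 3 edges, delete both glued faces → V=24, E=64, F=42.
Attach a decagonal antiprism (V=20, E=40, F=22) along a 3-gon: merge 3 vertices and 3 edges, delete both glued faces → V=41, E=101, F=62.
Check: V − E + F = 41 − 101 + 62 = 2.

62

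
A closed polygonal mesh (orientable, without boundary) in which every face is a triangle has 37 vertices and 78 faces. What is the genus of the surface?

Every face is a triangle, so 2E = 3·78 = 234, giving E = 117.
χ = V − E + F = 37 − 117 + 78 = -2.
For a closed orientable surface χ = 2 − 2g, so g = (2 − (-2))/2 = 2.

2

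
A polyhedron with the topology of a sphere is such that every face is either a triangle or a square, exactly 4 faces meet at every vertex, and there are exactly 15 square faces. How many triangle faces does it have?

Let x be the number of triangles; then F = 15 + x.
Edge–face incidences: 2E = 4·15 + 3·x = 60 + 3x.
Every vertex has degree 4, so 4V = 2E.
Euler: V − E + F = 2 ⇒ (2E)/4 − E + (15 + x) = 2.
Multiply by 8: 2·(2E) − 4·(2E) + 8·(15 + x) = 16, i.e. 120 + 8x − 2·(60 + 3x) = 16.
Collecting terms: 2x = 16, so x = 8.
Then 2E = 60 + 3·8 = 84, so E = 42, V = 2E/4 = 21, F = 15 + 8 = 23.

8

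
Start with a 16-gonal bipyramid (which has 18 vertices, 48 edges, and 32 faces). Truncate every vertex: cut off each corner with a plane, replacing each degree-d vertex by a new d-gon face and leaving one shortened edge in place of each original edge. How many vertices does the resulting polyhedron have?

Truncation replaces each original edge-end by a new vertex, so V′ = 2E = 96.
Each original edge survives, and each old vertex of degree d contributes d new edges; summing degrees gives Σd = 2E, so E′ = E + 2E = 3E = 144.
Each original face survives and each original vertex becomes one new face: F′ = F + V = 50.

96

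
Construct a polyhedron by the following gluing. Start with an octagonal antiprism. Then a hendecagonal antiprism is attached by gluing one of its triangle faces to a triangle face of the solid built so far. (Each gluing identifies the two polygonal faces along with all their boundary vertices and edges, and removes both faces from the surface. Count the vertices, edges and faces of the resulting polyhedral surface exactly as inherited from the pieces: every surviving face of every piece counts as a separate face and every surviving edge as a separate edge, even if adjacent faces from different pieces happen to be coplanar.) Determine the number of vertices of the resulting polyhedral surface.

An octagonal antiprism: V=16, E=32, F=18.
Attach a hendecagonal antiprism (V=22, E=44, F=24) along a 3-gon: merge 3 vertices and 3 edges, delete both glued faces → V=35, E=73, F=40.
Check: V − E + F = 35 − 73 + 40 = 2.

35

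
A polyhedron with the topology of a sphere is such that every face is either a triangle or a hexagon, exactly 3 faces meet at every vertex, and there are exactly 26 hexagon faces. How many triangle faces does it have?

4

Let x be the number of triangles; then F = 26 + x.
Edge–face incidences: 2E = 6·26 + 3·x = 156 + 3x.
Every vertex has degree 3, so 3V = 2E.
Euler: V − E + F = 2 ⇒ (2E)/3 − E + (26 + x) = 2.
Multiply by 6: 2·(2E) − 3·(2E) + 6·(26 + x) = 12, i.e. 156 + 6x − (156 + 3x) = 12.
Collecting terms: 3x = 12, so x = 4.
Then 2E = 156 + 3·4 = 168, so E = 84, V = 2E/3 = 56, F = 26 + 4 = 30.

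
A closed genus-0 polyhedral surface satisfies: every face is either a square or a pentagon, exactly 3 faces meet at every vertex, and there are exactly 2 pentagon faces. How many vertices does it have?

10

Let x be the number of squares; then F = 2 + x.
Edge–face incidences: 2E = 5·2 + 4·x = 10 + 4x.
Every vertex has degree 3, so 3V = 2E.
Euler: V − E + F = 2 ⇒ (2E)/3 − E + (2 + x) = 2.
Multiply by 6: 2·(2E) − 3·(2E) + 6·(2 + x) = 12, i.e. 12 + 6x − (10 + 4x) = 12.
Collecting terms: 2x + 2 = 12, so 2x = 10, so x = 5.
Then 2E = 10 + 4·5 = 30, so E = 15, V = 2E/3 = 10, F = 2 + 5 = 7.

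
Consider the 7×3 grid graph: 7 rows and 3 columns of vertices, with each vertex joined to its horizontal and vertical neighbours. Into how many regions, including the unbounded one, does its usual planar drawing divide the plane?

13

The grid has V = 7·3 = 21 vertices and E = 7·2 + 3·6 = 32 edges.
F = 2 − V + E = 2 − 21 + 32 = 13.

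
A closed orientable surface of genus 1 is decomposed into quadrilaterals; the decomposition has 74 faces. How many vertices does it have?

χ = 2 − 2·1 = 0, and every face is a square so 4F = 2E.
E = 4·74/2 = 148. Then V = 0 + E − F = 0 + 148 − 74 = 74.

74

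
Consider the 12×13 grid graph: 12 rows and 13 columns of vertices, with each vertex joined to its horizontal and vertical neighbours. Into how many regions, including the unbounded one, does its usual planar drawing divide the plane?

The grid has V = 12·13 = 156 vertices and E = 12·12 + 13·11 = 287 edges.
F = 2 − V + E = 2 − 156 + 287 = 133.

133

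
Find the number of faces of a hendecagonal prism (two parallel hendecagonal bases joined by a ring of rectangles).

A prism on an n-gon has two n-gon bases and n rectangular sides: V = 2·11 = 22, E = 3·11 = 33, F = 11 + 2 = 13.

13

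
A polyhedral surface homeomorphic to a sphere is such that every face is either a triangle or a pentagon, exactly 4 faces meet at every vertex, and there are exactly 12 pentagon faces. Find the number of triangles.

Let x be the number of triangles; then F = 12 + x.
Edge–face incidences: 2E = 5·12 + 3·x = 60 + 3x.
Every vertex has degree 4, so 4V = 2E.
Euler: V − E + F = 2 ⇒ (2E)/4 − E + (12 + x) = 2.
Multiply by 8: 2·(2E) − 4·(2E) + 8·(12 + x) = 16, i.e. 96 + 8x − 2·(60 + 3x) = 16.
Collecting terms: 2x − 24 = 16, so 2x = 40, so x = 20.
Then 2E = 60 + 3·20 = 120, so E = 60, V = 2E/4 = 30, F = 12 + 20 = 32.

20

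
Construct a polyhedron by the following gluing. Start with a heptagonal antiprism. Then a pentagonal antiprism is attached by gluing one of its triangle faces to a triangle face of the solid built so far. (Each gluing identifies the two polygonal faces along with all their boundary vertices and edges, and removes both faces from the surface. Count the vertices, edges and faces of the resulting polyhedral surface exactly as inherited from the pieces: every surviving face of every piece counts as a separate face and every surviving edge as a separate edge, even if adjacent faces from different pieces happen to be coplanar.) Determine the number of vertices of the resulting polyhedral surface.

A heptagonal antiprism: V=14, E=28, F=16.
Attach a pentagonal antiprism (V=10, E=20, F=12) along a 3-gon: merge 3 vertices and 3 edges, delete both glued faces → V=21, E=45, F=26.
Check: V − E + F = 21 − 45 + 26 = 2.

21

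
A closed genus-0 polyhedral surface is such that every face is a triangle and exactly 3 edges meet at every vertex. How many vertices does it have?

Each face has 3 edges and each edge borders two faces, so 2E = 3F.
Each vertex has degree 3, so 3V = 2E and hence V = 3F/3.
Euler: V − E + F = 2 ⇒ (3F/3) − (3F/2) + F = 2.
Multiply by 6: (6 − 9 + 6)F = 12, i.e. 3F = 12.
So F = 4, E = 3·4/2 = 6, V = 3·4/3 = 4.

4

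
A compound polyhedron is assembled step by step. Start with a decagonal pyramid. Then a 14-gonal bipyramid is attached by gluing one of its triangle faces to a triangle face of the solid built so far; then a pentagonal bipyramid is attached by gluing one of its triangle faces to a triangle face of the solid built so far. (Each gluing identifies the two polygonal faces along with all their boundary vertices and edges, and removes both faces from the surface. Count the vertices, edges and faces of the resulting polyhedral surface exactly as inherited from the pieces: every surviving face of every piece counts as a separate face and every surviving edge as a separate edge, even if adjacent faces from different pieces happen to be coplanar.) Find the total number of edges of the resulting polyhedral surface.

A decagonal pyramid: V=11, E=20, F=11.
Attach a 14-gonal bipyramid (V=16, E=42, F=28) along a 3-gon: merge 3 vertices and 3 edges, delete both glued faces → V=24, E=59, F=37.
Attach a pentagonal bipyramid (V=7, E=15, F=10) along a 3-gon: merge 3 vertices and 3 edges, delete both glued faces → V=28, E=71, F=45.
Check: V − E + F = 28 − 71 + 45 = 2.

71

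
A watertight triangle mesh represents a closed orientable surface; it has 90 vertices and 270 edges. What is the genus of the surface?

Every face is a triangle and each edge borders two faces, so 3F = 2·270, giving F = 180.
χ = V − E + F = 90 − 270 + 180 = 0.
For a closed orientable surface χ = 2 − 2g, so g = (2 − (0))/2 = 1.

1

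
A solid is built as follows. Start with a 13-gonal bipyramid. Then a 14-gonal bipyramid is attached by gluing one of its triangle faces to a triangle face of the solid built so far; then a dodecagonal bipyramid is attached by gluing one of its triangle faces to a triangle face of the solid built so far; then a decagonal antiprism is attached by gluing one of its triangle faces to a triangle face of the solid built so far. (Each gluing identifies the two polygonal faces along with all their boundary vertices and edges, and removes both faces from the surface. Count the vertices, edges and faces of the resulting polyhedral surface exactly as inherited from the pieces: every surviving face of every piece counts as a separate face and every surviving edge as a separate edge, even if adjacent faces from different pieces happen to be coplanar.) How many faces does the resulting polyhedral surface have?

94

A 13-gonal bipyramid: V=15, E=39, F=26.
Attach a 14-gonal bipyramid (V=16, E=42, F=28) along a 3-gon: merge 3 vertices and 3 edges, delete both glued faces → V=28, E=78, F=52.
Attach a dodecagonal bipyramid (V=14, E=36, F=24) along a 3-gon: merge 3 vertices and 3 edges, delete both glued faces → V=39, E=111, F=74.
Attach a decagonal antiprism (V=20, E=40, F=22) along a 3-gon: merge 3 vertices and 3 edges, delete both glued faces → V=56, E=148, F=94.
Check: V − E + F = 56 − 148 + 94 = 2.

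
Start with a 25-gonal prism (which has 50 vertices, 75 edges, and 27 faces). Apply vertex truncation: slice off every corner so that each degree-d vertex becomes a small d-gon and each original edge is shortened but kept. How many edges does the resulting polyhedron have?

Truncation replaces each original edge-end by a new vertex, so V′ = 2E = 150.
Each original edge survives, and each old vertex of degree d contributes d new edges; summing degrees gives Σd = 2E, so E′ = E + 2E = 3E = 225.
Each original face survives and each original vertex becomes one new face: F′ = F + V = 77.

225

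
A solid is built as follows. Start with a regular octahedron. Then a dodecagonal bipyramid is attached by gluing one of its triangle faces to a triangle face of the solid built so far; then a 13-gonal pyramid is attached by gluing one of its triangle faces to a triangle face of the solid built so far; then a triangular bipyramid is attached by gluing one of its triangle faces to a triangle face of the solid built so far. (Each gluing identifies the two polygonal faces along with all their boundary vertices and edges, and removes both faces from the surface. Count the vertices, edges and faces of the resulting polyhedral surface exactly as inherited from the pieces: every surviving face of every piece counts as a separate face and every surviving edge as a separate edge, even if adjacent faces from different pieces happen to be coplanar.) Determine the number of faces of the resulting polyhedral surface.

A regular octahedron: V=6, E=12, F=8.
Attach a dodecagonal bipyramid (V=14, E=36, F=24) along a 3-gon: merge 3 vertices and 3 edges, delete both glued faces → V=17, E=45, F=30.
Attach a 13-gonal pyramid (V=14, E=26, F=14) along a 3-gon: merge 3 vertices and 3 edges, delete both glued faces → V=28, E=68, F=42.
Attach a triangular bipyramid (V=5, E=9, F=6) along a 3-gon: merge 3 vertices and 3 edges, delete both glued faces → V=30, E=74, F=46.
Check: V − E + F = 30 − 74 + 46 = 2.

46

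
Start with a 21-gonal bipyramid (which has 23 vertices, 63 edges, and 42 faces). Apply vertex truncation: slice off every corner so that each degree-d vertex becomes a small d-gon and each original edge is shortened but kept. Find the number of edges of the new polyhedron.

189

Truncation replaces each original edge-end by a new vertex, so V′ = 2E = 126.
Each original edge survives, and each old vertex of degree d contributes d new edges; summing degrees gives Σd = 2E, so E′ = E + 2E = 3E = 189.
Each original face survives and each original vertex becomes one new face: F′ = F + V = 65.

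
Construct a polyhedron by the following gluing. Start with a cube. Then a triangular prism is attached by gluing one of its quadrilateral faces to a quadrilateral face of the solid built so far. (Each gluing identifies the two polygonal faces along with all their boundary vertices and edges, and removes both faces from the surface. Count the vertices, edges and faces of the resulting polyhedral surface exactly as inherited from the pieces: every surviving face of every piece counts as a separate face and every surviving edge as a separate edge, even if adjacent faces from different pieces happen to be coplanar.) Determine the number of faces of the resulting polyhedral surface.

9

A cube: V=8, E=12, F=6.
Attach a triangular prism (V=6, E=9, F=5) along a 4-gon: merge 4 vertices and 4 edges, delete both glued faces → V=10, E=17, F=9.
Check: V − E + F = 10 − 17 + 9 = 2.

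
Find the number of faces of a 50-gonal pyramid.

51

A pyramid on an n-gon base has one n-gon and n triangles: V = 50 + 1 = 51, E = 2·50 = 100, F = 50 + 1 = 51.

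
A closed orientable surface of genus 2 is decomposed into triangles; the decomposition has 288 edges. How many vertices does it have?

χ = 2 − 2·2 = -2, and every face is a triangle so 3F = 2E.
F = 2E/3 = 192. Then V = -2 + E − F = -2 + 288 − 192 = 94.

94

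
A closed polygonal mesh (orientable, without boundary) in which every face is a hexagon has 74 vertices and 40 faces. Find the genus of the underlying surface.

4

Every face is a hexagon, so 2E = 6·40 = 240, giving E = 120.
χ = V − E + F = 74 − 120 + 40 = -6.
For a closed orientable surface χ = 2 − 2g, so g = (2 − (-6))/2 = 4.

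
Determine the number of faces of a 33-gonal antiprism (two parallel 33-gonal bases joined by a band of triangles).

An antiprism on an n-gon has two n-gon caps and 2n triangles: V = 2·33 = 66, E = 4·33 = 132, F = 2·33 + 2 = 68.
Check: V − E + F = 66 − 132 + 68 = 2.

68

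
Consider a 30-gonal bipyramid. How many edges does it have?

A bipyramid over an n-gon has 2n triangular faces and n + 2 vertices: V = 30 + 2 = 32, E = 3·30 = 90, F = 2·30 = 60.
Check: V − E + F = 32 − 90 + 60 = 2.

90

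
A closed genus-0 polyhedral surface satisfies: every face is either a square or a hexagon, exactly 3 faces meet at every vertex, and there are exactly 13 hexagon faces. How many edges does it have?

Let x be the number of squares; then F = 13 + x.
Edge–face incidences: 2E = 6·13 + 4·x = 78 + 4x.
Every vertex has degree 3, so 3V = 2E.
Euler: V − E + F = 2 ⇒ (2E)/3 − E + (13 + x) = 2.
Multiply by 6: 2·(2E) − 3·(2E) + 6·(13 + x) = 12, i.e. 78 + 6x − (78 + 4x) = 12.
Collecting terms: 2x = 12, so x = 6.
Then 2E = 78 + 4·6 = 102, so E = 51, V = 2E/3 = 34, F = 13 + 6 = 19.

51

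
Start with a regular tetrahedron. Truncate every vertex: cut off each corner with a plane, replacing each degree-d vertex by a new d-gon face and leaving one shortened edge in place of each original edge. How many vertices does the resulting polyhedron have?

12

The base solid has V = 4, E = 6, F = 4.
Truncation replaces each original edge-end by a new vertex, so V′ = 2E = 12.
Each original edge survives, and each old vertex of degree d contributes d new edges; summing degrees gives Σd = 2E, so E′ = E + 2E = 3E = 18.
Each original face survives and each original vertex becomes one new face: F′ = F + V = 8.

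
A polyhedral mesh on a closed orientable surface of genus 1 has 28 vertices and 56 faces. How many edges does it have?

For a closed orientable surface of genus 1, χ = 2 − 2·1 = 0.
E = V + F − (0) = 28 + 56 − (0) = 84.

84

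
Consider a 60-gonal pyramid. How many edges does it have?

A pyramid on an n-gon base has one n-gon and n triangles: V = 60 + 1 = 61, E = 2·60 = 120, F = 60 + 1 = 61.

120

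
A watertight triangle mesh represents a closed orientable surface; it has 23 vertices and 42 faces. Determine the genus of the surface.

0

Every face is a triangle, so 2E = 3·42 = 126, giving E = 63.
χ = V − E + F = 23 − 63 + 42 = 2.
For a closed orientable surface χ = 2 − 2g, so g = (2 − (2))/2 = 0.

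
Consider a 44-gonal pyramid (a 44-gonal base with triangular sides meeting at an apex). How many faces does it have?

A pyramid on an n-gon base has one n-gon and n triangles: V = 44 + 1 = 45, E = 2·44 = 88, F = 44 + 1 = 45.

45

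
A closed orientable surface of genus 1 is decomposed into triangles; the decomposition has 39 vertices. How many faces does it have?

χ = 2 − 2·1 = 0, and every face is a triangle so 3F = 2E.
V − E + F = 0 with E = 3F/2 gives 39 − (3/2 − 1)·F = 0, so F = 78 and E = 117.

78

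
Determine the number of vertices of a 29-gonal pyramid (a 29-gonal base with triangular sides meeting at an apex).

A pyramid on an n-gon base has one n-gon and n triangles: V = 29 + 1 = 30, E = 2·29 = 58, F = 29 + 1 = 30.

30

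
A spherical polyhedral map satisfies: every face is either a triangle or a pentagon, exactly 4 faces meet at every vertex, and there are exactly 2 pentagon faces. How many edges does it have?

Let x be the number of triangles; then F = 2 + x.
Edge–face incidences: 2E = 5·2 + 3·x = 10 + 3x.
Every vertex has degree 4, so 4V = 2E.
Euler: V − E + F = 2 ⇒ (2E)/4 − E + (2 + x) = 2.
Multiply by 8: 2·(2E) − 4·(2E) + 8·(2 + x) = 16, i.e. 16 + 8x − 2·(10 + 3x) = 16.
Collecting terms: 2x − 4 = 16, so 2x = 20, so x = 10.
Then 2E = 10 + 3·10 = 40, so E = 20, V = 2E/4 = 10, F = 2 + 10 = 12.

20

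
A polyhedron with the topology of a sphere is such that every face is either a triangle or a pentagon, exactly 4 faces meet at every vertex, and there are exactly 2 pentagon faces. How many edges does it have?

20

Let x be the number of triangles; then F = 2 + x.
Edge–face incidences: 2E = 5·2 + 3·x = 10 + 3x.
Every vertex has degree 4, so 4V = 2E.
Euler: V − E + F = 2 ⇒ (2E)/4 − E + (2 + x) = 2.
Multiply by 8: 2·(2E) − 4·(2E) + 8·(2 + x) = 16, i.e. 16 + 8x − 2·(10 + 3x) = 16.
Collecting terms: 2x − 4 = 16, so 2x = 20, so x = 10.
Then 2E = 10 + 3·10 = 40, so E = 20, V = 2E/4 = 10, F = 2 + 10 = 12.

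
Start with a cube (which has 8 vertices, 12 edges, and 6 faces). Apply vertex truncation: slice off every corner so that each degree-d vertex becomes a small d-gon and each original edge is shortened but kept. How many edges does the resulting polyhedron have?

36

Truncation replaces each original edge-end by a new vertex, so V′ = 2E = 24.
Each original edge survives, and each old vertex of degree d contributes d new edges; summing degrees gives Σd = 2E, so E′ = E + 2E = 3E = 36.
Each original face survives and each original vertex becomes one new face: F′ = F + V = 14.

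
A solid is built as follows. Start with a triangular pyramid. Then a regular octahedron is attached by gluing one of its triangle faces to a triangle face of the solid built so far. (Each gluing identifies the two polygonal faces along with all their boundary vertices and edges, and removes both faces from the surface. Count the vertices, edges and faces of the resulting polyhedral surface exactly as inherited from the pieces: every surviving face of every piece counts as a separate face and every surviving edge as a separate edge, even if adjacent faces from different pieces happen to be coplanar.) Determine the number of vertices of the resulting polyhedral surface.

7

A triangular pyramid: V=4, E=6, F=4.
Attach a regular octahedron (V=6, E=12, F=8) along a 3-gon: merge 3 vertices and 3 edges, delete both glued faces → V=7, E=15, F=10.
Check: V − E + F = 7 − 15 + 10 = 2.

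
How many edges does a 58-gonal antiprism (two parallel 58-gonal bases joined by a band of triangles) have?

An antiprism on an n-gon has two n-gon caps and 2n triangles: V = 2·58 = 116, E = 4·58 = 232, F = 2·58 + 2 = 118.

232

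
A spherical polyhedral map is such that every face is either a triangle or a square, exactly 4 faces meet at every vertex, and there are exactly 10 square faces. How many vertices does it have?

Let x be the number of triangles; then F = 10 + x.
Edge–face incidences: 2E = 4·10 + 3·x = 40 + 3x.
Every vertex has degree 4, so 4V = 2E.
Euler: V − E + F = 2 ⇒ (2E)/4 − E + (10 + x) = 2.
Multiply by 8: 2·(2E) − 4·(2E) + 8·(10 + x) = 16, i.e. 80 + 8x − 2·(40 + 3x) = 16.
Collecting terms: 2x = 16, so x = 8.
Then 2E = 40 + 3·8 = 64, so E = 32, V = 2E/4 = 16, F = 10 + 8 = 18.

16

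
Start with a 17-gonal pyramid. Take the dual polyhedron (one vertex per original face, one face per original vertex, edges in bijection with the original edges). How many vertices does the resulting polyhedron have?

The base solid has V = 18, E = 34, F = 18.
The dual swaps V and F and preserves E: V′ = F = 18, E′ = E = 34, F′ = V = 18.

18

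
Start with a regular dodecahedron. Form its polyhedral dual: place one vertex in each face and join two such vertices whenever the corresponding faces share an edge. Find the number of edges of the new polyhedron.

The base solid has V = 20, E = 30, F = 12.
The dual swaps V and F and preserves E: V′ = F = 12, E′ = E = 30, F′ = V = 20.

30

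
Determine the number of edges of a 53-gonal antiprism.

An antiprism on an n-gon has two n-gon caps and 2n triangles: V = 2·53 = 106, E = 4·53 = 212, F = 2·53 + 2 = 108.
Check: V − E + F = 106 − 212 + 108 = 2.

212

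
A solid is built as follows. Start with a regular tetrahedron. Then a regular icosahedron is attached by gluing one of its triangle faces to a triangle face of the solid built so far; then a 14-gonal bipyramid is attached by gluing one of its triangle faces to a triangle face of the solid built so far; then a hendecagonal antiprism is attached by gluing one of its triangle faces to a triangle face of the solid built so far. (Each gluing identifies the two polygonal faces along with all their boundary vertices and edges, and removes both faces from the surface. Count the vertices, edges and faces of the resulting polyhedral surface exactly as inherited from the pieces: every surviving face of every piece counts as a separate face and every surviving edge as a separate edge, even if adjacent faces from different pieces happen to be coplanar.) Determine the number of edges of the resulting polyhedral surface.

113

A regular tetrahedron: V=4, E=6, F=4.
Attach a regular icosahedron (V=12, E=30, F=20) along a 3-gon: merge 3 vertices and 3 edges, delete both glued faces → V=13, E=33, F=22.
Attach a 14-gonal bipyramid (V=16, E=42, F=28) along a 3-gon: merge 3 vertices and 3 edges, delete both glued faces → V=26, E=72, F=48.
Attach a hendecagonal antiprism (V=22, E=44, F=24) along a 3-gon: merge 3 vertices and 3 edges, delete both glued faces → V=45, E=113, F=70.
Check: V − E + F = 45 − 113 + 70 = 2.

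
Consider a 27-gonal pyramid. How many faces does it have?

A pyramid on an n-gon base has one n-gon and n triangles: V = 27 + 1 = 28, E = 2·27 = 54, F = 27 + 1 = 28.

28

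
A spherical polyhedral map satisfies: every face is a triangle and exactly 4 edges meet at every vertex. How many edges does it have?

Each face has 3 edges and each edge borders two faces, so 2E = 3F.
Each vertex has degree 4, so 4V = 2E and hence V = 3F/4.
Euler: V − E + F = 2 ⇒ (3F/4) − (3F/2) + F = 2.
Multiply by 8: (6 − 12 + 8)F = 16, i.e. 2F = 16.
So F = 8, E = 3·8/2 = 12, V = 3·8/4 = 6.

12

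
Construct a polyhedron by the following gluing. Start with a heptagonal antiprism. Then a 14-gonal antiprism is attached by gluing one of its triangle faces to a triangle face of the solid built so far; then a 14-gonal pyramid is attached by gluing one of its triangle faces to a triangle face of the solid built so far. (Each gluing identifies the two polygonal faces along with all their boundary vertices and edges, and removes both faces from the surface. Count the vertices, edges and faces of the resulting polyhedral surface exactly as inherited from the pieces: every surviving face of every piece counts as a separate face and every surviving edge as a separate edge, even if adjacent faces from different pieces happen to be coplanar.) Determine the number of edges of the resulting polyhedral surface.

A heptagonal antiprism: V=14, E=28, F=16.
Attach a 14-gonal antiprism (V=28, E=56, F=30) along a 3-gon: merge 3 vertices and 3 edges, delete both glued faces → V=39, E=81, F=44.
Attach a 14-gonal pyramid (V=15, E=28, F=15) along a 3-gon: merge 3 vertices and 3 edges, delete both glued faces → V=51, E=106, F=57.
Check: V − E + F = 51 − 106 + 57 = 2.

106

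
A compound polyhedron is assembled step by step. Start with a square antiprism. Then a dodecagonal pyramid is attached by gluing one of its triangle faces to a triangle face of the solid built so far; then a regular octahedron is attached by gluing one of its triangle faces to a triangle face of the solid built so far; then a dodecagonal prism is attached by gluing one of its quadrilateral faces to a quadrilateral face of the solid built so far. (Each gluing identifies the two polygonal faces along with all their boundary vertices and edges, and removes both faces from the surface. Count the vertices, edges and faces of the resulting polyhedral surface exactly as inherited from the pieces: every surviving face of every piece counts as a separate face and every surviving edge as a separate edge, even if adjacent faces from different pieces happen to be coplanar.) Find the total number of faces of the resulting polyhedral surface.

A square antiprism: V=8, E=16, F=10.
Attach a dodecagonal pyramid (V=13, E=24, F=13) along a 3-gon: merge 3 vertices and 3 edges, delete both glued faces → V=18, E=37, F=21.
Attach a regular octahedron (V=6, E=12, F=8) along a 3-gon: merge 3 vertices and 3 edges, delete both glued faces → V=21, E=46, F=27.
Attach a dodecagonal prism (V=24, E=36, F=14) along a 4-gon: merge 4 vertices and 4 edges, delete both glued faces → V=41, E=78, F=39.
Check: V − E + F = 41 − 78 + 39 = 2.

39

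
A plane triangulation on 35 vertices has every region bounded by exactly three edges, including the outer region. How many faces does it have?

In a plane triangulation 3F = 2E and V − E + F = 2, so F = 2V − 4 = 2·35 − 4 = 66.

66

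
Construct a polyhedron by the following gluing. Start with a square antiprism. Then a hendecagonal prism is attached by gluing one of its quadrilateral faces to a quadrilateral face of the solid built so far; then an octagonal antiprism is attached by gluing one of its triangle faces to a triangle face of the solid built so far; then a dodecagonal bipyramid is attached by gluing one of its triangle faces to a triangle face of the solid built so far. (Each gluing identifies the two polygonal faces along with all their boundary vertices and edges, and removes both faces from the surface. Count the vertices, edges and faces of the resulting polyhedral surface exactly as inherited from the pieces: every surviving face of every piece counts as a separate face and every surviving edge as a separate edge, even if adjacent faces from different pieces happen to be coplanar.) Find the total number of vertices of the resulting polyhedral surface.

50

A square antiprism: V=8, E=16, F=10.
Attach a hendecagonal prism (V=22, E=33, F=13) along a 4-gon: merge 4 vertices and 4 edges, delete both glued faces → V=26, E=45, F=21.
Attach an octagonal antiprism (V=16, E=32, F=18) along a 3-gon: merge 3 vertices and 3 edges, delete both glued faces → V=39, E=74, F=37.
Attach a dodecagonal bipyramid (V=14, E=36, F=24) along a 3-gon: merge 3 vertices and 3 edges, delete both glued faces → V=50, E=107, F=59.
Check: V − E + F = 50 − 107 + 59 = 2.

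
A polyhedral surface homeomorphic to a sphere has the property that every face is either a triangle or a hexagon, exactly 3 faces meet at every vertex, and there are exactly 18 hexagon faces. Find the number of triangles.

4

Let x be the number of triangles; then F = 18 + x.
Edge–face incidences: 2E = 6·18 + 3·x = 108 + 3x.
Every vertex has degree 3, so 3V = 2E.
Euler: V − E + F = 2 ⇒ (2E)/3 − E + (18 + x) = 2.
Multiply by 6: 2·(2E) − 3·(2E) + 6·(18 + x) = 12, i.e. 108 + 6x − (108 + 3x) = 12.
Collecting terms: 3x = 12, so x = 4.
Then 2E = 108 + 3·4 = 120, so E = 60, V = 2E/3 = 40, F = 18 + 4 = 22.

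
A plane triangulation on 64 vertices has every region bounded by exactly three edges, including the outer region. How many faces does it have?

In a plane triangulation 3F = 2E and V − E + F = 2, so F = 2V − 4 = 2·64 − 4 = 124.

124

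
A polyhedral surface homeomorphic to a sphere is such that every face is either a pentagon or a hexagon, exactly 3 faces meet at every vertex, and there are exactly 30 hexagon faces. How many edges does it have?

120

Let x be the number of pentagons; then F = 30 + x.
Edge–face incidences: 2E = 6·30 + 5·x = 180 + 5x.
Every vertex has degree 3, so 3V = 2E.
Euler: V − E + F = 2 ⇒ (2E)/3 − E + (30 + x) = 2.
Multiply by 6: 2·(2E) − 3·(2E) + 6·(30 + x) = 12, i.e. 180 + 6x − (180 + 5x) = 12.
Collecting terms: x = 12.
Then 2E = 180 + 5·12 = 240, so E = 120, V = 2E/3 = 80, F = 30 + 12 = 42.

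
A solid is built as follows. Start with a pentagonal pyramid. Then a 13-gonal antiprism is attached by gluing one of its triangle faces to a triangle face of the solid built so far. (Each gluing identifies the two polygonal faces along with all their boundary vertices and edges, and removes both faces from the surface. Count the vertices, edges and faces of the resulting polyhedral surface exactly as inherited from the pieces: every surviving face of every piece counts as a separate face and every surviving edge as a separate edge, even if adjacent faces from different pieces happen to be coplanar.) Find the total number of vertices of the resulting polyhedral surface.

29

A pentagonal pyramid: V=6, E=10, F=6.
Attach a 13-gonal antiprism (V=26, E=52, F=28) along a 3-gon: merge 3 vertices and 3 edges, delete both glued faces → V=29, E=59, F=32.
Check: V − E + F = 29 − 59 + 32 = 2.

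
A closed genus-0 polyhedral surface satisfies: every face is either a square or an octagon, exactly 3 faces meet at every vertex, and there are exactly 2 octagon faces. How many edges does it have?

24

Let x be the number of squares; then F = 2 + x.
Edge–face incidences: 2E = 8·2 + 4·x = 16 + 4x.
Every vertex has degree 3, so 3V = 2E.
Euler: V − E + F = 2 ⇒ (2E)/3 − E + (2 + x) = 2.
Multiply by 6: 2·(2E) − 3·(2E) + 6·(2 + x) = 12, i.e. 12 + 6x − (16 + 4x) = 12.
Collecting terms: 2x − 4 = 12, so 2x = 16, so x = 8.
Then 2E = 16 + 4·8 = 48, so E = 24, V = 2E/3 = 16, F = 2 + 8 = 10.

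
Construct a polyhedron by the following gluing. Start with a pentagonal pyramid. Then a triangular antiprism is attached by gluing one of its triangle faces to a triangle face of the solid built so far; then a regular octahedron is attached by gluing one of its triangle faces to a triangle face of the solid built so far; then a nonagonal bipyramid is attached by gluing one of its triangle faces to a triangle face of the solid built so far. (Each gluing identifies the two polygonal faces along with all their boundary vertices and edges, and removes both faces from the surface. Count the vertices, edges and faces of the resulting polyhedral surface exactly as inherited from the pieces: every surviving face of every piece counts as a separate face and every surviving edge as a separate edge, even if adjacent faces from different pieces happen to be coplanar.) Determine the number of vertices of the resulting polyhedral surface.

20

A pentagonal pyramid: V=6, E=10, F=6.
Attach a triangular antiprism (V=6, E=12, F=8) along a 3-gon: merge 3 vertices and 3 edges, delete both glued faces → V=9, E=19, F=12.
Attach a regular octahedron (V=6, E=12, F=8) along a 3-gon: merge 3 vertices and 3 edges, delete both glued faces → V=12, E=28, F=18.
Attach a nonagonal bipyramid (V=11, E=27, F=18) along a 3-gon: merge 3 vertices and 3 edges, delete both glued faces → V=20, E=52, F=34.
Check: V − E + F = 20 − 52 + 34 = 2.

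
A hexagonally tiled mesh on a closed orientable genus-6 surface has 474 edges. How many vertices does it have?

χ = 2 − 2·6 = -10, and every face is a hexagon so 6F = 2E.
F = 2E/6 = 158. Then V = -10 + E − F = -10 + 474 − 158 = 306.

306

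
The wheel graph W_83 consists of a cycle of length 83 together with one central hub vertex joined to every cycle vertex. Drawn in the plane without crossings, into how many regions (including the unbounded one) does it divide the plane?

84

W_83 has V = 83 + 1 = 84 vertices and E = 2·83 = 166 edges.
By Euler's formula F = 2 − V + E = 2 − 84 + 166 = 84.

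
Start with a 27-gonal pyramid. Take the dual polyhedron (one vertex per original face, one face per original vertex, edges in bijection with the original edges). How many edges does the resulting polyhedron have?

54

The base solid has V = 28, E = 54, F = 28.
The dual swaps V and F and preserves E: V′ = F = 28, E′ = E = 54, F′ = V = 28.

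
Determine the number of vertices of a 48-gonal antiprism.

An antiprism on an n-gon has two n-gon caps and 2n triangles: V = 2·48 = 96, E = 4·48 = 192, F = 2·48 + 2 = 98.

96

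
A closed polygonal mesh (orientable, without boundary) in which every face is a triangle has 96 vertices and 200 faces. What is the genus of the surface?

3

Every face is a triangle, so 2E = 3·200 = 600, giving E = 300.
χ = V − E + F = 96 − 300 + 200 = -4.
For a closed orientable surface χ = 2 − 2g, so g = (2 − (-4))/2 = 3.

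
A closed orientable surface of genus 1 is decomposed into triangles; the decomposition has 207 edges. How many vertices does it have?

χ = 2 − 2·1 = 0, and every face is a triangle so 3F = 2E.
F = 2E/3 = 138. Then V = 0 + E − F = 0 + 207 − 138 = 69.

69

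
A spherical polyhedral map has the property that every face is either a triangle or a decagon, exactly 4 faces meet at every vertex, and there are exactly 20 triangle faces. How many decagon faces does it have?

Let x be the number of decagons; then F = 20 + x.
Edge–face incidences: 2E = 3·20 + 10·x = 60 + 10x.
Every vertex has degree 4, so 4V = 2E.
Euler: V − E + F = 2 ⇒ (2E)/4 − E + (20 + x) = 2.
Multiply by 8: 2·(2E) − 4·(2E) + 8·(20 + x) = 16, i.e. 160 + 8x − 2·(60 + 10x) = 16.
Collecting terms: −12x + 40 = 16, so −12x = −24, so x = 2.
Then 2E = 60 + 10·2 = 80, so E = 40, V = 2E/4 = 20, F = 20 + 2 = 22.

2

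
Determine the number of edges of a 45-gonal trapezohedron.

The n-trapezohedron (dual of the n-antiprism) has V = 2·45 + 2 = 92, E = 4·45 = 180, F = 2·45 = 90.

180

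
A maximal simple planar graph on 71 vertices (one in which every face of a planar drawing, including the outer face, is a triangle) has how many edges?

In a plane triangulation 3F = 2E and V − E + F = 2, so E = 3V − 6 = 3·71 − 6 = 207.

207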